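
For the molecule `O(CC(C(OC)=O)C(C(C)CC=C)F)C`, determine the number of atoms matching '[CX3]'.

3

The query [CX3] means: C with X3: aliphatic carbon with exactly 3 total connections.
Check the 15 heavy atoms by environment: 8× C (X4) → no; 3× C (X3) → match; 1× O (X1) → no; 2× O (X2) → no; 1× F (X1) → no.
That gives 3 matching atoms.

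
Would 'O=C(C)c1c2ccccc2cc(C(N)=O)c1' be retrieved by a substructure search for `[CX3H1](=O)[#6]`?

No

The pattern [CX3H1](=O)[#6] describes an sp2 carbon with one H, double-bonded to O and single-bonded to carbon — an aldehyde.
The closest candidate here is an acetyl/ketone group (-C(=O)CH3), but the carbonyl carbon has H0 (two carbon neighbours), not H1. No other fragment satisfies the full query, so there is no match.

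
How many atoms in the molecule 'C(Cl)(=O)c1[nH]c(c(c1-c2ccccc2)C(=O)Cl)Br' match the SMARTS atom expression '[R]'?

11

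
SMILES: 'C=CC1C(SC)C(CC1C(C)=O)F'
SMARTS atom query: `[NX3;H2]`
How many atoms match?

0

Check the 13 heavy atoms by environment: 4× C (H1, X4) → no; 1× C (H2, X4) → no; 1× C (H1, X3) → no; 1× C (H2, X3) → no; 1× C (H0, X3) → no; 1× O (H0, X1) → no; 2× C (H3, X4) → no; 1× S (H0, X2) → no; 1× F (H0, X1) → no.
No environment satisfies the query, so 0 matching atoms.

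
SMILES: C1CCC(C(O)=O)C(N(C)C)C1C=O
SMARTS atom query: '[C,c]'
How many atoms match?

10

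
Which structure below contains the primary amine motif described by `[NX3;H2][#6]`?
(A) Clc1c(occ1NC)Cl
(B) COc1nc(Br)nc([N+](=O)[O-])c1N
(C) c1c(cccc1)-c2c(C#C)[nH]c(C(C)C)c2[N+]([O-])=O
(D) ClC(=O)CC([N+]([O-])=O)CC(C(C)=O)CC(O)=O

B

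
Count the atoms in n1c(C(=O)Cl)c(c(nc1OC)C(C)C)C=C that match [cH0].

The query [cH0] means: aromatic carbon with no attached hydrogen (substituted or ring-fusion).
Check the 16 heavy atoms by environment: 2× n (aromatic, H0) → no; 4× c (aromatic, H0) → match; 1× C (H0) → no; 2× O (H0) → no; 1× Cl (H0) → no; 3× C (H3) → no; 2× C (H1) → no; 1× C (H2) → no.
That gives 4 matching atoms.

4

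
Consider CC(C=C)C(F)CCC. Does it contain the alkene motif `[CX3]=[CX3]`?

The pattern [CX3]=[CX3] describes a non-aromatic C=C double bond between two sp2 carbons — an alkene.
The molecule carries a vinyl group (-CH=CH2), whose atoms satisfy every constraint of the query, so the pattern matches.

Yes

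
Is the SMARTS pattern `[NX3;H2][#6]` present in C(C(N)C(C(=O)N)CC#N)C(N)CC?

The pattern [NX3;H2][#6] describes a trivalent nitrogen with two H attached to carbon — a primary amine.
The molecule carries a primary amino group (-NH2), whose atoms satisfy every constraint of the query, so the pattern matches.

Yes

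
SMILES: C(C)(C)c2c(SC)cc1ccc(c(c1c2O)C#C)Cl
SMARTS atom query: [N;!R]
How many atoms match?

The query [N;!R] means: aliphatic nitrogen not in a ring.
Check the 19 heavy atoms by environment: 10× c (aromatic, in 6-ring) → no; 1× Cl (acyclic) → no; 1× S (acyclic) → no; 6× C (acyclic) → no; 1× O (acyclic) → no.
No environment satisfies the query, so 0 matching atoms.

0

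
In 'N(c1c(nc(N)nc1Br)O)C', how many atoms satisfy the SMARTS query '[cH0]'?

The query [cH0] means: aromatic carbon with no attached hydrogen (substituted or ring-fusion).
Check the 11 heavy atoms by environment: 2× n (aromatic, H0) → no; 4× c (aromatic, H0) → match; 1× N (H1) → no; 1× C (H3) → no; 1× O (H1) → no; 1× Br (H0) → no; 1× N (H2) → no.
That gives 4 matching atoms.

4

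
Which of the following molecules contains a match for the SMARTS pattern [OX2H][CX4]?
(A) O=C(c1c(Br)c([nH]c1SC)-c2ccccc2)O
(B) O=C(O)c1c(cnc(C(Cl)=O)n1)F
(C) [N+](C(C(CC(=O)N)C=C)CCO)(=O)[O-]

[OX2H][CX4] describes a hydroxyl oxygen bound to an sp3 (X4) carbon (an aliphatic alcohol).
(A) has a carboxylic acid group (-C(=O)OH) but the -OH is on a CX3 carbonyl carbon, not a CX4 carbon.
(B) has a carboxylic acid group (-C(=O)OH) but the -OH is on a CX3 carbonyl carbon, not a CX4 carbon.
(C) contains a hydroxyl group (-OH), which satisfies every atom and bond constraint.
So the answer is (C).

C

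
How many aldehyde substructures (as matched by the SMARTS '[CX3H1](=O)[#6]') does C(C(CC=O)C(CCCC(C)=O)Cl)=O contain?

2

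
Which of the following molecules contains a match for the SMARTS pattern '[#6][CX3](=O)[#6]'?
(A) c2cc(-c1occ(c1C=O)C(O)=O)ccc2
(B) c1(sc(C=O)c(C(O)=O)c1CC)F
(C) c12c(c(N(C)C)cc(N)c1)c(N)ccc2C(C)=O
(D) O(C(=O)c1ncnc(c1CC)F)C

C

[#6][CX3](=O)[#6] describes a carbonyl carbon (no H) flanked by two carbons (a ketone).
(A) has a carboxylic acid group (-C(=O)OH) but one neighbour of the carbonyl carbon is O, not C.
(B) has a carboxylic acid group (-C(=O)OH) but one neighbour of the carbonyl carbon is O, not C.
(C) contains an acetyl/ketone group (-C(=O)CH3), which satisfies every atom and bond constraint.
(D) has a methyl-ester group (-C(=O)OCH3) but one neighbour of the carbonyl carbon is O, not C.
So the answer is (C).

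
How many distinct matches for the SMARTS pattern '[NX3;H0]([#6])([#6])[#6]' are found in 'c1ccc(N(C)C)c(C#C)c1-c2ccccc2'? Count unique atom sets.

1

[NX3;H0]([#6])([#6])[#6] is the SMARTS for a tertiary amine: a trivalent nitrogen with no H, bonded to three carbons.
Exactly one fragment in the molecule meets all constraints, giving 1 match.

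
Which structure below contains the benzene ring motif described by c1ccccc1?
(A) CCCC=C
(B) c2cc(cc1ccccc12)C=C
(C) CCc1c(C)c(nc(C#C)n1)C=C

c1ccccc1 describes six aromatic carbons in a ring (a benzene ring).
(A) has a methyl group (-CH3) but no six-membered all-carbon aromatic ring is present.
(B) contains the required atom environment, so the pattern matches.
(C) has a methyl group (-CH3) but no six-membered all-carbon aromatic ring is present.
So the answer is (B).

B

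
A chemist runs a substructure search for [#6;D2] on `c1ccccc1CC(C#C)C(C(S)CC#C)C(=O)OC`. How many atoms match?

9

Check the 20 heavy atoms by environment: 4× C (D2) → match; 4× C (D3) → no; 3× C (D1) → no; 1× c (aromatic, D3) → no; 5× c (aromatic, D2) → match; 1× O (D1) → no; 1× O (D2) → no; 1× S (D1) → no.
Summing the matching environments: 4 + 5 = 9 matching atoms.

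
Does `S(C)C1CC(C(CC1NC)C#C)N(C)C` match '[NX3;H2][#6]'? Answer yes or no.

No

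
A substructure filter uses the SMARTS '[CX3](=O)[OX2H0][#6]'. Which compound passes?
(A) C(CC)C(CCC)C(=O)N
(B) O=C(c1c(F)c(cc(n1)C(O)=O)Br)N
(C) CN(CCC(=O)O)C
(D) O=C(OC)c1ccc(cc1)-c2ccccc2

D

[CX3](=O)[OX2H0][#6] describes a carbonyl carbon bonded to an oxygen that is itself bonded to carbon (no H on that O) (an ester).
(A) has a primary amide (-C(=O)NH2) but the carbonyl is bonded to N, not to an O-C linkage.
(B) has a carboxylic acid group (-C(=O)OH) but the singly-bonded O carries H (OX2H1, not H0).
(C) has a carboxylic acid group (-C(=O)OH) but the singly-bonded O carries H (OX2H1, not H0).
(D) contains a methyl-ester group (-C(=O)OCH3), which satisfies every atom and bond constraint.
So the answer is (D).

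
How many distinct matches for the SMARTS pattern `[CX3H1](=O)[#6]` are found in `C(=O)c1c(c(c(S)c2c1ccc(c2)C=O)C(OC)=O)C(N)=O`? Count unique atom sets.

2

[CX3H1](=O)[#6] is the SMARTS for an aldehyde: an sp2 carbon with one H, double-bonded to O and single-bonded to carbon.
The molecule carries 2 separate instances of an aldehyde (-CHO) meeting every constraint; each maps to a distinct set of atoms, giving 2 matches.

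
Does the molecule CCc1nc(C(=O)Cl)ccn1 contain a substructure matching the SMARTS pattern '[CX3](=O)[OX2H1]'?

No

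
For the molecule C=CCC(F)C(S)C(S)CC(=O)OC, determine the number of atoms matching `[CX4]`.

6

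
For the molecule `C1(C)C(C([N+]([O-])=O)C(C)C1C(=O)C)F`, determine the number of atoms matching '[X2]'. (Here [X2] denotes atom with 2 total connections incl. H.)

0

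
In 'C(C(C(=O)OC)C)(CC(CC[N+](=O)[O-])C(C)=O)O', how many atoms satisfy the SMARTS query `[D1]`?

8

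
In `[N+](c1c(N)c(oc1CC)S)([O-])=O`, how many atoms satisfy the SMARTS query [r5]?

5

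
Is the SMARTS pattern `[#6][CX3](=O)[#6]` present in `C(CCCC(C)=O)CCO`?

Yes

The pattern [#6][CX3](=O)[#6] describes a carbonyl carbon (no H) flanked by two carbons — a ketone.
The molecule carries an acetyl/ketone group (-C(=O)CH3), whose atoms satisfy every constraint of the query, so the pattern matches.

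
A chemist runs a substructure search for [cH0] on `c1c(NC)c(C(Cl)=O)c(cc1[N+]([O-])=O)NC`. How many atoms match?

The query [cH0] means: aromatic carbon with no attached hydrogen (substituted or ring-fusion).
Check the 16 heavy atoms by environment: 4× c (aromatic, H0) → match; 2× c (aromatic, H1) → no; 1× C (H0) → no; 2× O (H0) → no; 1× Cl (H0) → no; 1× N (charge +1, H0) → no; 1× O (charge -1, H0) → no; 2× N (H1) → no; 2× C (H3) → no.
That gives 4 matching atoms.

4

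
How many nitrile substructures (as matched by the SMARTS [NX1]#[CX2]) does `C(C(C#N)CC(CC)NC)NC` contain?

1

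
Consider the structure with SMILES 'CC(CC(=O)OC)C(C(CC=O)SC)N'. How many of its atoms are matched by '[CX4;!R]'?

8

The query [CX4;!R] means: aliphatic carbon with four total connections, not in a ring.
Check the 15 heavy atoms by environment: 8× C (X4, acyclic) → match; 2× C (X3, acyclic) → no; 2× O (X1, acyclic) → no; 1× O (X2, acyclic) → no; 1× N (X3, acyclic) → no; 1× S (X2, acyclic) → no.
That gives 8 matching atoms.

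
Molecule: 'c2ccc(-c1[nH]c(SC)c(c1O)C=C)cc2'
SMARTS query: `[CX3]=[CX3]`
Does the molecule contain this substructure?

Yes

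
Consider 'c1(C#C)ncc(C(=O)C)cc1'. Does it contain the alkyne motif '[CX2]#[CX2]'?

The pattern [CX2]#[CX2] describes a carbon-carbon triple bond — an alkyne.
The molecule carries an ethynyl group (-C#CH), whose atoms satisfy every constraint of the query, so the pattern matches.

Yes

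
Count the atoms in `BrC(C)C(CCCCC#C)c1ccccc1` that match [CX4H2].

4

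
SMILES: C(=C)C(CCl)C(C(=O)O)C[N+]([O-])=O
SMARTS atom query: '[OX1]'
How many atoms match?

3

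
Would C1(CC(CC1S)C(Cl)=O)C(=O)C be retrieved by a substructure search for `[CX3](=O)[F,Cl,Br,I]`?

The pattern [CX3](=O)[F,Cl,Br,I] describes a carbonyl carbon bonded to a halogen — an acyl halide.
The molecule carries an acyl chloride (-C(=O)Cl), whose atoms satisfy every constraint of the query, so the pattern matches.

Yes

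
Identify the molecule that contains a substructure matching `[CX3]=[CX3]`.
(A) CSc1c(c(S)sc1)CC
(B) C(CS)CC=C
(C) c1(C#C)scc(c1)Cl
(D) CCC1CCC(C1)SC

[CX3]=[CX3] describes a non-aromatic C=C double bond between two sp2 carbons (an alkene).
(A) has an ethyl group (-CH2CH3) but its C-C bond is a single bond between CX4 carbons, not CX3=CX3.
(B) contains a vinyl group (-CH=CH2), which satisfies every atom and bond constraint.
(C) has an ethynyl group (-C#CH) but the C-C bond is a triple bond, not a double bond.
(D) has an ethyl group (-CH2CH3) but its C-C bond is a single bond between CX4 carbons, not CX3=CX3.
So the answer is (B).

B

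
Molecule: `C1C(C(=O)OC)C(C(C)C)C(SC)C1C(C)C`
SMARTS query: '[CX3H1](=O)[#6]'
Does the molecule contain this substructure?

No

The pattern [CX3H1](=O)[#6] describes an sp2 carbon with one H, double-bonded to O and single-bonded to carbon — an aldehyde.
The closest candidate here is a methyl-ester group (-C(=O)OCH3), but the carbonyl carbon has H0, not H1. No other fragment satisfies the full query, so there is no match.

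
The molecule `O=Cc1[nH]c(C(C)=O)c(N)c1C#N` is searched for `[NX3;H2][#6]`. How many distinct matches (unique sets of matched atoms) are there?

1

[NX3;H2][#6] is the SMARTS for a primary amine: a trivalent nitrogen with two H attached to carbon.
Exactly one fragment in the molecule meets all constraints, giving 1 match.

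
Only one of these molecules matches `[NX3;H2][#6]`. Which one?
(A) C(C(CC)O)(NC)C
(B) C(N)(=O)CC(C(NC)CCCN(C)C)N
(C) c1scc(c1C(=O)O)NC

B

[NX3;H2][#6] describes a trivalent nitrogen with two H attached to carbon (a primary amine).
(A) has an N-methylamino group (-NHCH3) but the nitrogen bears two carbons and only one H (H1), not H2.
(B) contains a primary amino group (-NH2), which satisfies every atom and bond constraint.
(C) has an N-methylamino group (-NHCH3) but the nitrogen bears two carbons and only one H (H1), not H2.
So the answer is (B).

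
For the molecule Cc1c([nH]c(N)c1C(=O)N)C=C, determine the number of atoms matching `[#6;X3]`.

Check the 12 heavy atoms by environment: 1× n (aromatic, X3) → no; 4× c (aromatic, X3) → match; 2× N (X3) → no; 1× C (X4) → no; 3× C (X3) → match; 1× O (X1) → no.
Summing the matching environments: 4 + 3 = 7 matching atoms.

7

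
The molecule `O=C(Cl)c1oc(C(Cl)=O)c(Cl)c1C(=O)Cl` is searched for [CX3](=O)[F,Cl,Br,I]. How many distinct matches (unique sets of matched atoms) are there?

3

[CX3](=O)[F,Cl,Br,I] is the SMARTS for an acyl halide: a carbonyl carbon bonded to a halogen.
The molecule carries 3 separate instances of an acyl chloride (-C(=O)Cl) meeting every constraint; each maps to a distinct set of atoms, giving 3 matches.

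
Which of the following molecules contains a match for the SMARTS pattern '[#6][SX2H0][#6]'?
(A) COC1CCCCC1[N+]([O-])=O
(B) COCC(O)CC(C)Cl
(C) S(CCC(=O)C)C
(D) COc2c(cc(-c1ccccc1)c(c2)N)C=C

[#6][SX2H0][#6] describes an aliphatic sulfur bridging two carbons with no H on the sulfur (a thioether).
(A) has a methoxy ether (-OCH3) but the bridging atom is O, not S.
(B) has a methoxy ether (-OCH3) but the bridging atom is O, not S.
(C) contains a methylthio ether (-SCH3), which satisfies every atom and bond constraint.
(D) has a methoxy ether (-OCH3) but the bridging atom is O, not S.
So the answer is (C).

C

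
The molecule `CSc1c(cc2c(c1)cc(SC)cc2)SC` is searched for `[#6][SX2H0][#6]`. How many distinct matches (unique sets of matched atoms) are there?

3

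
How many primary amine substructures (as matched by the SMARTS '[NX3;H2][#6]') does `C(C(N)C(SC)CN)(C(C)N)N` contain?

4

[NX3;H2][#6] is the SMARTS for a primary amine: a trivalent nitrogen with two H attached to carbon.
The molecule carries 4 separate instances of a primary amino group (-NH2) meeting every constraint; each maps to a distinct set of atoms, giving 4 matches.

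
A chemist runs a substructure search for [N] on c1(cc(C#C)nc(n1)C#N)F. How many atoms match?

1

The query [N] means: uppercase N matches aliphatic (non-aromatic) nitrogen only.
Check the 11 heavy atoms by environment: 2× n (aromatic) → no; 4× c (aromatic) → no; 3× C → no; 1× F → no; 1× N → match.
That gives 1 matching atom.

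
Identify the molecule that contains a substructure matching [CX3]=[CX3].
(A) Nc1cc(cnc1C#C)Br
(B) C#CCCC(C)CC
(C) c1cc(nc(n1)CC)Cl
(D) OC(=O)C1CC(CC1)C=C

D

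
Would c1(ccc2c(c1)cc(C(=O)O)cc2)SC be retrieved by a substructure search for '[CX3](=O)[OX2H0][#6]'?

No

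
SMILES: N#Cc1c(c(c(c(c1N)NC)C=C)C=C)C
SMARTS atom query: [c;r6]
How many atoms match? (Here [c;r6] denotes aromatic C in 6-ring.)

Check the 16 heavy atoms by environment: 6× c (aromatic, in 6-ring) → match; 3× N (acyclic) → no; 7× C (acyclic) → no.
That gives 6 matching atoms.

6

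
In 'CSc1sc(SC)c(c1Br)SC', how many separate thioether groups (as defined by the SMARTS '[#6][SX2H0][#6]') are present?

3

[#6][SX2H0][#6] is the SMARTS for a thioether: an aliphatic sulfur bridging two carbons with no H on the sulfur.
The molecule carries 3 separate instances of a methylthio ether (-SCH3) meeting every constraint; each maps to a distinct set of atoms, giving 3 matches.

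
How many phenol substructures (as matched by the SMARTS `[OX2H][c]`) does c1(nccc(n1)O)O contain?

2

[OX2H][c] is the SMARTS for a phenol: a hydroxyl oxygen attached to an aromatic carbon.
The molecule carries 2 separate instances of a hydroxyl group (-OH) meeting every constraint; each maps to a distinct set of atoms, giving 2 matches.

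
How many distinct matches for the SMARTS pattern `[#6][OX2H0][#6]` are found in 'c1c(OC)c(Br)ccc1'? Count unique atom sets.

[#6][OX2H0][#6] is the SMARTS for an ether: an aliphatic oxygen bridging two carbons with no H on the oxygen.
Exactly one fragment in the molecule meets all constraints, giving 1 match.

1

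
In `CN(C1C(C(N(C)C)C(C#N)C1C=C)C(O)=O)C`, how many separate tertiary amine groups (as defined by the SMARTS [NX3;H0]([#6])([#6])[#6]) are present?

[NX3;H0]([#6])([#6])[#6] is the SMARTS for a tertiary amine: a trivalent nitrogen with no H, bonded to three carbons.
The molecule carries 2 separate instances of a dimethylamino group (-N(CH3)2) meeting every constraint; each maps to a distinct set of atoms, giving 2 matches.

2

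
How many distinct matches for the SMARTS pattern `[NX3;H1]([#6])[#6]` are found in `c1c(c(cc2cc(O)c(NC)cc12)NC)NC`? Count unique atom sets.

[NX3;H1]([#6])[#6] is the SMARTS for a secondary amine: a trivalent nitrogen with one H, bonded to two carbons.
The molecule carries 3 separate instances of an N-methylamino group (-NHCH3) meeting every constraint; each maps to a distinct set of atoms, giving 3 matches.

3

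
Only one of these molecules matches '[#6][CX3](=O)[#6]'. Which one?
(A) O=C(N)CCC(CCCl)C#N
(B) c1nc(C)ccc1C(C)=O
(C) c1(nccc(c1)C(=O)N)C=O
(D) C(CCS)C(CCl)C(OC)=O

B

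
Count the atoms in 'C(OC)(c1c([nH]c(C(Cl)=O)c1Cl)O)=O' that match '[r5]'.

The query [r5] means: r5 matches atoms in a five-membered ring.
Check the 14 heavy atoms by environment: 1× n (aromatic, in 5-ring) → match; 4× c (aromatic, in 5-ring) → match; 3× C (acyclic) → no; 4× O (acyclic) → no; 2× Cl (acyclic) → no.
Summing the matching environments: 1 + 4 = 5 matching atoms.

5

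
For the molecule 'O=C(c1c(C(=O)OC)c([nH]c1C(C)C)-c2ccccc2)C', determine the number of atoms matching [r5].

The query [r5] means: r5 matches atoms in a five-membered ring.
Check the 21 heavy atoms by environment: 1× n (aromatic, in 5-ring) → match; 4× c (aromatic, in 5-ring) → match; 7× C (acyclic) → no; 3× O (acyclic) → no; 6× c (aromatic, in 6-ring) → no.
Summing the matching environments: 1 + 4 = 5 matching atoms.

5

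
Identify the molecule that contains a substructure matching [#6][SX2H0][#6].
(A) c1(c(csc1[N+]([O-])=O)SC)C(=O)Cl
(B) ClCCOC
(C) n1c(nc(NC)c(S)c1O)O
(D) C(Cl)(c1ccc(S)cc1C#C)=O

A

[#6][SX2H0][#6] describes an aliphatic sulfur bridging two carbons with no H on the sulfur (a thioether).
(A) contains a methylthio ether (-SCH3), which satisfies every atom and bond constraint.
(B) has a methoxy ether (-OCH3) but the bridging atom is O, not S.
(C) has a thiol (-SH) but the sulfur has H1, not H0 bridging two carbons.
(D) has a thiol (-SH) but the sulfur has H1, not H0 bridging two carbons.
So the answer is (A).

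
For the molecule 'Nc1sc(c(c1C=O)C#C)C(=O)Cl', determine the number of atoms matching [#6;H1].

2

The query [#6;H1] means: any carbon bearing exactly one hydrogen.
Check the 13 heavy atoms by environment: 1× s (aromatic, H0) → no; 4× c (aromatic, H0) → no; 2× C (H0) → no; 2× O (H0) → no; 1× Cl (H0) → no; 1× N (H2) → no; 2× C (H1) → match.
That gives 2 matching atoms.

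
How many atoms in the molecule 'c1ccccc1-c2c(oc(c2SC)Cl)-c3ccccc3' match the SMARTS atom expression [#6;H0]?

6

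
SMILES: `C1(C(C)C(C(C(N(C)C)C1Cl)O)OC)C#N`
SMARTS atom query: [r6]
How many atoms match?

6

The query [r6] means: r6 matches atoms in a six-membered ring.
Check the 16 heavy atoms by environment: 6× C (in 6-ring) → match; 2× O (acyclic) → no; 5× C (acyclic) → no; 2× N (acyclic) → no; 1× Cl (acyclic) → no.
That gives 6 matching atoms.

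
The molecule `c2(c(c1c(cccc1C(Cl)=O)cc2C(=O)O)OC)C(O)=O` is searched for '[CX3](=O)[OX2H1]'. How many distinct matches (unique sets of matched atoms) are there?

2

[CX3](=O)[OX2H1] is the SMARTS for a carboxylic acid: an sp2 carbon double-bonded to O and single-bonded to an -OH oxygen.
The molecule carries 2 separate instances of a carboxylic acid group (-C(=O)OH) meeting every constraint; each maps to a distinct set of atoms, giving 2 matches.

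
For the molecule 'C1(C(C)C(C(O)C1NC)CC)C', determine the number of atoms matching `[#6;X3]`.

0

Check the 12 heavy atoms by environment: 10× C (X4) → no; 1× N (X3) → no; 1× O (X2) → no.
No environment satisfies the query, so 0 matching atoms.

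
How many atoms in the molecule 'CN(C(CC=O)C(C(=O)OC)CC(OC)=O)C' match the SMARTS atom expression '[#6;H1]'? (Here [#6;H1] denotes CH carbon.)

3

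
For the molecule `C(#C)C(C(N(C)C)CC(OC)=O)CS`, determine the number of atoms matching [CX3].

The query [CX3] means: C with X3: aliphatic carbon with exactly 3 total connections.
Check the 14 heavy atoms by environment: 7× C (X4) → no; 1× N (X3) → no; 2× C (X2) → no; 1× C (X3) → match; 1× O (X1) → no; 1× O (X2) → no; 1× S (X2) → no.
That gives 1 matching atom.

1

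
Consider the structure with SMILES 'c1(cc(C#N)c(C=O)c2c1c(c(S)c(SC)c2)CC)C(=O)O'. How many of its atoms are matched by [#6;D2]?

5

The query [#6;D2] means: any carbon bonded to exactly two heavy atoms.
Check the 22 heavy atoms by environment: 8× c (aromatic, D3) → no; 2× c (aromatic, D2) → match; 1× S (D1) → no; 3× C (D2) → match; 1× N (D1) → no; 2× C (D1) → no; 1× S (D2) → no; 1× C (D3) → no; 3× O (D1) → no.
Summing the matching environments: 2 + 3 = 5 matching atoms.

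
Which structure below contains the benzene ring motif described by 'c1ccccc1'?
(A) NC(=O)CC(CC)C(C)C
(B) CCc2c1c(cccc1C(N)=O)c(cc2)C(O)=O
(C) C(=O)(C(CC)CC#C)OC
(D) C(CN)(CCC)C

c1ccccc1 describes six aromatic carbons in a ring (a benzene ring).
(A) has a methyl group (-CH3) but no six-membered all-carbon aromatic ring is present.
(B) contains the required atom environment, so the pattern matches.
(C) has a methyl group (-CH3) but no six-membered all-carbon aromatic ring is present.
(D) has a methyl group (-CH3) but no six-membered all-carbon aromatic ring is present.
So the answer is (B).

B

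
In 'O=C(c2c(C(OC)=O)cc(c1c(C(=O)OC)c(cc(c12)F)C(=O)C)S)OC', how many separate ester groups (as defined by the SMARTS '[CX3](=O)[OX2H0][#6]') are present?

[CX3](=O)[OX2H0][#6] is the SMARTS for an ester: a carbonyl carbon bonded to an oxygen that is itself bonded to carbon (no H on that O).
The molecule carries 3 separate instances of a methyl-ester group (-C(=O)OCH3) meeting every constraint; each maps to a distinct set of atoms, giving 3 matches.

3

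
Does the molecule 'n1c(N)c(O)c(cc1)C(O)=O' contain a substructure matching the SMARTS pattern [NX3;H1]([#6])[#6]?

No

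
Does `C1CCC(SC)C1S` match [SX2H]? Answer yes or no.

The pattern [SX2H] describes an aliphatic sulfur with two connections, one being H — a thiol.
The molecule carries a thiol (-SH), whose atoms satisfy every constraint of the query, so the pattern matches.

Yes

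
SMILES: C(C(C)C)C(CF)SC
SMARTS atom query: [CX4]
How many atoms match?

7

The query [CX4] means: C with X4: aliphatic carbon with exactly 4 total connections (bonds + H).
Check the 9 heavy atoms by environment: 7× C (X4) → match; 1× S (X2) → no; 1× F (X1) → no.
That gives 7 matching atoms.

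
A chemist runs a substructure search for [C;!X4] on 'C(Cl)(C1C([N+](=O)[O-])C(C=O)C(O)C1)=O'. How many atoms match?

The query [C;!X4] means: aliphatic carbon that does not have four total connections.
Check the 14 heavy atoms by environment: 5× C (X4) → no; 2× C (X3) → match; 3× O (X1) → no; 1× Cl (X1) → no; 1× N (charge +1, X3) → no; 1× O (charge -1, X1) → no; 1× O (X2) → no.
That gives 2 matching atoms.

2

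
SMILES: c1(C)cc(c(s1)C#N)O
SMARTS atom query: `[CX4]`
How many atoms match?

1

The query [CX4] means: C with X4: aliphatic carbon with exactly 4 total connections (bonds + H).
Check the 9 heavy atoms by environment: 1× s (aromatic, X2) → no; 4× c (aromatic, X3) → no; 1× C (X2) → no; 1× N (X1) → no; 1× C (X4) → match; 1× O (X2) → no.
That gives 1 matching atom.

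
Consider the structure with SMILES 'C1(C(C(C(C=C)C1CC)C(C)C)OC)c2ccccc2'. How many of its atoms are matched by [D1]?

Check the 20 heavy atoms by environment: 6× C (D3) → no; 5× C (D1) → match; 1× c (aromatic, D3) → no; 5× c (aromatic, D2) → no; 1× O (D2) → no; 2× C (D2) → no.
That gives 5 matching atoms.

5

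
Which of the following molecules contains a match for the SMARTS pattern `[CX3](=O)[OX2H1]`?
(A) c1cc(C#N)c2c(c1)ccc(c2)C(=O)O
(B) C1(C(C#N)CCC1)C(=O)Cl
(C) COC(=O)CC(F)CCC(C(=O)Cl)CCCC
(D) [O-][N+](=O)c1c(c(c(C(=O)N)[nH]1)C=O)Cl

A

[CX3](=O)[OX2H1] describes an sp2 carbon double-bonded to O and single-bonded to an -OH oxygen (a carboxylic acid).
(A) contains a carboxylic acid group (-C(=O)OH), which satisfies every atom and bond constraint.
(B) has an acyl chloride (-C(=O)Cl) but the carbonyl is bonded to Cl, not to an -OH oxygen.
(C) has an acyl chloride (-C(=O)Cl) but the carbonyl is bonded to Cl, not to an -OH oxygen.
(D) has a primary amide (-C(=O)NH2) but the carbonyl is bonded to N, not to an -OH oxygen.
So the answer is (A).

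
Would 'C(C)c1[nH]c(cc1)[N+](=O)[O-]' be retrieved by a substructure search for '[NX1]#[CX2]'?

No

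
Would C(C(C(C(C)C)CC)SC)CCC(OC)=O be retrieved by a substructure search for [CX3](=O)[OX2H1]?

No

The pattern [CX3](=O)[OX2H1] describes an sp2 carbon double-bonded to O and single-bonded to an -OH oxygen — a carboxylic acid.
The closest candidate here is a methyl-ester group (-C(=O)OCH3), but the singly-bonded O has no H (OX2H0, not OX2H1). No other fragment satisfies the full query, so there is no match.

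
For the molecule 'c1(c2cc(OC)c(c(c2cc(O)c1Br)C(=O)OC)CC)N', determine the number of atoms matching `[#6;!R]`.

The query [#6;!R] means: carbon not in any ring.
Check the 21 heavy atoms by environment: 10× c (aromatic, in 6-ring) → no; 1× N (acyclic) → no; 1× Br (acyclic) → no; 4× O (acyclic) → no; 5× C (acyclic) → match.
That gives 5 matching atoms.

5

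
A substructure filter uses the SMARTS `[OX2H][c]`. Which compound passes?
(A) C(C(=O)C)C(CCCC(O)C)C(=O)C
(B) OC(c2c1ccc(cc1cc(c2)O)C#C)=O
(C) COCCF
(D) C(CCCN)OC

B

[OX2H][c] describes a hydroxyl oxygen attached to an aromatic carbon (a phenol).
(A) has a hydroxyl group (-OH) but the -OH is on an aliphatic carbon, not an aromatic c.
(B) contains a hydroxyl group (-OH), which satisfies every atom and bond constraint.
(C) has a methoxy ether (-OCH3) but the oxygen has H0, not H1.
(D) has a methoxy ether (-OCH3) but the oxygen has H0, not H1.
So the answer is (B).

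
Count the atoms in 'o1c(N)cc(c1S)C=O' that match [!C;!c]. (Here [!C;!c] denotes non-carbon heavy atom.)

The query [!C;!c] means: neither aliphatic nor aromatic carbon — same as [!#6].
Check the 9 heavy atoms by environment: 1× o (aromatic) → match; 4× c (aromatic) → no; 1× C → no; 1× O → match; 1× N → match; 1× S → match.
Summing the matching environments: 1 + 1 + 1 + 1 = 4 matching atoms.

4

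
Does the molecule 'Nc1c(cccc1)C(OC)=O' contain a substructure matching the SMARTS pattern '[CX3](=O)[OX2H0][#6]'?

The pattern [CX3](=O)[OX2H0][#6] describes a carbonyl carbon bonded to an oxygen that is itself bonded to carbon (no H on that O) — an ester.
The molecule carries a methyl-ester group (-C(=O)OCH3), whose atoms satisfy every constraint of the query, so the pattern matches.

Yes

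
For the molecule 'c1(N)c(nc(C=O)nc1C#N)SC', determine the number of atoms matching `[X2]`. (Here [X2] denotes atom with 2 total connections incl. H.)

4

Check the 13 heavy atoms by environment: 2× n (aromatic, X2) → match; 4× c (aromatic, X3) → no; 1× C (X2) → match; 1× N (X1) → no; 1× N (X3) → no; 1× C (X3) → no; 1× O (X1) → no; 1× S (X2) → match; 1× C (X4) → no.
Summing the matching environments: 2 + 1 + 1 = 4 matching atoms.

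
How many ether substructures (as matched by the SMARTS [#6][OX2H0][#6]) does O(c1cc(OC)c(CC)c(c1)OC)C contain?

[#6][OX2H0][#6] is the SMARTS for an ether: an aliphatic oxygen bridging two carbons with no H on the oxygen.
The molecule carries 3 separate instances of a methoxy ether (-OCH3) meeting every constraint; each maps to a distinct set of atoms, giving 3 matches.

3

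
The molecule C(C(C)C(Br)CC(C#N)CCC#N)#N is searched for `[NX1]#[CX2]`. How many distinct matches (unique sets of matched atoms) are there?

3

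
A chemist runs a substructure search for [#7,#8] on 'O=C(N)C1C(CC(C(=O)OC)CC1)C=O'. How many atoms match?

5

The query [#7,#8] means: nitrogen or oxygen (comma = OR).
Check the 15 heavy atoms by environment: 10× C → no; 4× O → match; 1× N → match.
Summing the matching environments: 4 + 1 = 5 matching atoms.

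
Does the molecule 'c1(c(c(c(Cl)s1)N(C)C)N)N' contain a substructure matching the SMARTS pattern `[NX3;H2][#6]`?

Yes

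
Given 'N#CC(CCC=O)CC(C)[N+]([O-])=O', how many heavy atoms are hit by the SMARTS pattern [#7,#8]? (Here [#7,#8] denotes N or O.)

The query [#7,#8] means: nitrogen or oxygen (comma = OR).
Check the 13 heavy atoms by environment: 8× C → no; 1× N → match; 1× N (charge +1) → match; 1× O (charge -1) → match; 2× O → match.
Summing the matching environments: 1 + 1 + 1 + 2 = 5 matching atoms.

5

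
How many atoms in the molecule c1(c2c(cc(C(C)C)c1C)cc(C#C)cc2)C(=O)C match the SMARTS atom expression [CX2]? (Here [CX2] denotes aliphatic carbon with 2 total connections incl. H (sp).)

The query [CX2] means: C with X2: aliphatic carbon with exactly 2 total connections.
Check the 19 heavy atoms by environment: 10× c (aromatic, X3) → no; 5× C (X4) → no; 2× C (X2) → match; 1× C (X3) → no; 1× O (X1) → no.
That gives 2 matching atoms.

2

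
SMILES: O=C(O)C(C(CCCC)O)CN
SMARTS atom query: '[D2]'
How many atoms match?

4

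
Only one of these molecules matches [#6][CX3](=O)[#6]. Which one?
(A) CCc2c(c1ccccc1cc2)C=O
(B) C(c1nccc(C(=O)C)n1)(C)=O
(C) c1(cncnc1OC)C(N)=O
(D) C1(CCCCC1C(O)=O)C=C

[#6][CX3](=O)[#6] describes a carbonyl carbon (no H) flanked by two carbons (a ketone).
(A) has an aldehyde (-CHO) but the carbonyl carbon has H1, so it is not flanked by two carbons.
(B) contains an acetyl/ketone group (-C(=O)CH3), which satisfies every atom and bond constraint.
(C) has a primary amide (-C(=O)NH2) but one neighbour of the carbonyl carbon is N, not C.
(D) has a carboxylic acid group (-C(=O)OH) but one neighbour of the carbonyl carbon is O, not C.
So the answer is (B).

B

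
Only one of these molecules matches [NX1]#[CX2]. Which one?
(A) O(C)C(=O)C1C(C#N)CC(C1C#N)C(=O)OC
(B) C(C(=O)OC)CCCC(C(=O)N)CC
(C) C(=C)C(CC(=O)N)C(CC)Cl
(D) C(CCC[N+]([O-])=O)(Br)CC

A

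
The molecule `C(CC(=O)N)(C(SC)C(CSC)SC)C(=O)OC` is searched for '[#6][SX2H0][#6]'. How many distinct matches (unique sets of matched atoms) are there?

[#6][SX2H0][#6] is the SMARTS for a thioether: an aliphatic sulfur bridging two carbons with no H on the sulfur.
The molecule carries 3 separate instances of a methylthio ether (-SCH3) meeting every constraint; each maps to a distinct set of atoms, giving 3 matches.

3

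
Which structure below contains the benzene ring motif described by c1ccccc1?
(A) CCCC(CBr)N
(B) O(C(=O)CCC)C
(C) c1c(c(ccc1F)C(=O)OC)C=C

C

c1ccccc1 describes six aromatic carbons in a ring (a benzene ring).
(A) has a methyl group (-CH3) but no six-membered all-carbon aromatic ring is present.
(B) has a methyl group (-CH3) but no six-membered all-carbon aromatic ring is present.
(C) contains the required atom environment, so the pattern matches.
So the answer is (C).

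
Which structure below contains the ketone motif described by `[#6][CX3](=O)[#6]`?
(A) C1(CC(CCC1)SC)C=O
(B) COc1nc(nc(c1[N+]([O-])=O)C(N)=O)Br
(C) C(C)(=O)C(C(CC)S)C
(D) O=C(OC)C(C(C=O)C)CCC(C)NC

C

[#6][CX3](=O)[#6] describes a carbonyl carbon (no H) flanked by two carbons (a ketone).
(A) has an aldehyde (-CHO) but the carbonyl carbon has H1, so it is not flanked by two carbons.
(B) has a primary amide (-C(=O)NH2) but one neighbour of the carbonyl carbon is N, not C.
(C) contains an acetyl/ketone group (-C(=O)CH3), which satisfies every atom and bond constraint.
(D) has an aldehyde (-CHO) but the carbonyl carbon has H1, so it is not flanked by two carbons.
So the answer is (C).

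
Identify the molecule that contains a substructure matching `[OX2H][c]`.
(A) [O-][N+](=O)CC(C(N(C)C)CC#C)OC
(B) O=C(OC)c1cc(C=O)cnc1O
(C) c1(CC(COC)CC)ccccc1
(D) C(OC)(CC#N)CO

B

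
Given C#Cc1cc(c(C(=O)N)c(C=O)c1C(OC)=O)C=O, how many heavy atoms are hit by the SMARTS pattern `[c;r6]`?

6

The query [c;r6] means: aromatic carbon that belongs to a six-membered ring.
Check the 19 heavy atoms by environment: 6× c (aromatic, in 6-ring) → match; 7× C (acyclic) → no; 5× O (acyclic) → no; 1× N (acyclic) → no.
That gives 6 matching atoms.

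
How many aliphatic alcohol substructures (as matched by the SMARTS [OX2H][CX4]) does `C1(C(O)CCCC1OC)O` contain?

2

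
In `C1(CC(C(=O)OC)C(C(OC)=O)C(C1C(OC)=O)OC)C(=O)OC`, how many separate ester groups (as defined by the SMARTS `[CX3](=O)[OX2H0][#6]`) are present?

4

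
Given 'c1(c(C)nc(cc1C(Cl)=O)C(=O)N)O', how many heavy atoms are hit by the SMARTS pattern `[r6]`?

6

The query [r6] means: r6 matches atoms in a six-membered ring.
Check the 14 heavy atoms by environment: 1× n (aromatic, in 6-ring) → match; 5× c (aromatic, in 6-ring) → match; 3× C (acyclic) → no; 3× O (acyclic) → no; 1× Cl (acyclic) → no; 1× N (acyclic) → no.
Summing the matching environments: 1 + 5 = 6 matching atoms.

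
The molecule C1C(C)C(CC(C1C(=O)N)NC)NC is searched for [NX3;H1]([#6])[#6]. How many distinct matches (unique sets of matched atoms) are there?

[NX3;H1]([#6])[#6] is the SMARTS for a secondary amine: a trivalent nitrogen with one H, bonded to two carbons.
The molecule carries 2 separate instances of an N-methylamino group (-NHCH3) meeting every constraint; each maps to a distinct set of atoms, giving 2 matches.

2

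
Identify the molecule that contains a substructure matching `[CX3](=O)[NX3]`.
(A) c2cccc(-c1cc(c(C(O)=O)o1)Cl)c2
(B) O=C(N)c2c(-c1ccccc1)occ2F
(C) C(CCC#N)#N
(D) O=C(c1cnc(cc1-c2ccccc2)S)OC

[CX3](=O)[NX3] describes a carbonyl carbon bonded to a trivalent nitrogen (an amide).
(A) has a carboxylic acid group (-C(=O)OH) but the carbonyl is bonded to O, not to an NX3 nitrogen.
(B) contains a primary amide (-C(=O)NH2), which satisfies every atom and bond constraint.
(C) has a nitrile (-C#N) but the nitrile N is NX1 (triple-bonded), not NX3.
(D) has a methyl-ester group (-C(=O)OCH3) but the carbonyl is bonded to O, not to an NX3 nitrogen.
So the answer is (B).

B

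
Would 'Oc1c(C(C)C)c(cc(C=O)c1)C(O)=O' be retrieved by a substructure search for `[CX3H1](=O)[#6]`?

The pattern [CX3H1](=O)[#6] describes an sp2 carbon with one H, double-bonded to O and single-bonded to carbon — an aldehyde.
The molecule carries an aldehyde (-CHO), whose atoms satisfy every constraint of the query, so the pattern matches.

Yes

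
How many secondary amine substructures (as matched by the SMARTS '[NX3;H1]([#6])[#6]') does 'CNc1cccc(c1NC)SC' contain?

[NX3;H1]([#6])[#6] is the SMARTS for a secondary amine: a trivalent nitrogen with one H, bonded to two carbons.
The molecule carries 2 separate instances of an N-methylamino group (-NHCH3) meeting every constraint; each maps to a distinct set of atoms, giving 2 matches.

2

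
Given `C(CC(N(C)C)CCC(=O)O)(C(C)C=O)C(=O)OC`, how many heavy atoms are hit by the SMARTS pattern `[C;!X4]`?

The query [C;!X4] means: aliphatic carbon that does not have four total connections.
Check the 19 heavy atoms by environment: 10× C (X4) → no; 3× C (X3) → match; 3× O (X1) → no; 2× O (X2) → no; 1× N (X3) → no.
That gives 3 matching atoms.

3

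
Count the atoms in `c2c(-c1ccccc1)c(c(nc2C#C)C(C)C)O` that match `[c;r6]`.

The query [c;r6] means: aromatic carbon that belongs to a six-membered ring.
Check the 18 heavy atoms by environment: 1× n (aromatic, in 6-ring) → no; 11× c (aromatic, in 6-ring) → match; 5× C (acyclic) → no; 1× O (acyclic) → no.
That gives 11 matching atoms.

11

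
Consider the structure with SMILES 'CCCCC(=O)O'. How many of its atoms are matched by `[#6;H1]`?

The query [#6;H1] means: any carbon bearing exactly one hydrogen.
Check the 7 heavy atoms by environment: 3× C (H2) → no; 1× C (H3) → no; 1× C (H0) → no; 1× O (H0) → no; 1× O (H1) → no.
No environment satisfies the query, so 0 matching atoms.

0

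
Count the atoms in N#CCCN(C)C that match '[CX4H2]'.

2

The query [CX4H2] means: sp3 carbon (X4) with exactly two hydrogens.
Check the 7 heavy atoms by environment: 2× C (H2, X4) → match; 1× N (H0, X3) → no; 2× C (H3, X4) → no; 1× C (H0, X2) → no; 1× N (H0, X1) → no.
That gives 2 matching atoms.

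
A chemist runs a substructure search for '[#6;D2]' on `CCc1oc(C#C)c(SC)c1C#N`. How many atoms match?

Check the 13 heavy atoms by environment: 1× o (aromatic, D2) → no; 4× c (aromatic, D3) → no; 3× C (D2) → match; 3× C (D1) → no; 1× S (D2) → no; 1× N (D1) → no.
That gives 3 matching atoms.

3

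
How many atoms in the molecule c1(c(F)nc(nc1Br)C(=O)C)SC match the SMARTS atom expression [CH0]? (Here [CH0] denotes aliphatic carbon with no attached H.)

1

The query [CH0] means: aliphatic carbon with no attached hydrogen.
Check the 13 heavy atoms by environment: 2× n (aromatic, H0) → no; 4× c (aromatic, H0) → no; 1× S (H0) → no; 2× C (H3) → no; 1× F (H0) → no; 1× C (H0) → match; 1× O (H0) → no; 1× Br (H0) → no.
That gives 1 matching atom.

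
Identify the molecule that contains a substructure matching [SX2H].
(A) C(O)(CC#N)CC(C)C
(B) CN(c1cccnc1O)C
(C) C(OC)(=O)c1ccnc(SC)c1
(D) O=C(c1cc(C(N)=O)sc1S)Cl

[SX2H] describes an aliphatic sulfur with two connections, one being H (a thiol).
(A) has a hydroxyl group (-OH) but it is an -OH, not an -SH.
(B) has a hydroxyl group (-OH) but it is an -OH, not an -SH.
(C) has a methylthio ether (-SCH3) but the sulfur has H0 (bonded to two carbons), not H1.
(D) contains a thiol (-SH), which satisfies every atom and bond constraint.
So the answer is (D).

D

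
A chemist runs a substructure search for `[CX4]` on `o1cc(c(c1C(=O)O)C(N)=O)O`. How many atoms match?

0

Check the 12 heavy atoms by environment: 1× o (aromatic, X2) → no; 4× c (aromatic, X3) → no; 2× O (X2) → no; 2× C (X3) → no; 2× O (X1) → no; 1× N (X3) → no.
No environment satisfies the query, so 0 matching atoms.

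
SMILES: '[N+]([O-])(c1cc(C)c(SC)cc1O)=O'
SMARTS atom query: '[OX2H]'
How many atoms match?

1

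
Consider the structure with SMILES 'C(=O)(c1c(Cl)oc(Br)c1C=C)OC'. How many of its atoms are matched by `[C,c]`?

8

The query [C,c] means: comma = OR; matches aliphatic or aromatic carbon — same as #6.
Check the 13 heavy atoms by environment: 1× o (aromatic) → no; 4× c (aromatic) → match; 1× Cl → no; 1× Br → no; 4× C → match; 2× O → no.
Summing the matching environments: 4 + 4 = 8 matching atoms.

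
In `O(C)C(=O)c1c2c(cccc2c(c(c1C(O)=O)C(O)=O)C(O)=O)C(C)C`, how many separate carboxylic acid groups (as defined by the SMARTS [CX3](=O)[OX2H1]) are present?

3

[CX3](=O)[OX2H1] is the SMARTS for a carboxylic acid: an sp2 carbon double-bonded to O and single-bonded to an -OH oxygen.
The molecule carries 3 separate instances of a carboxylic acid group (-C(=O)OH) meeting every constraint; each maps to a distinct set of atoms, giving 3 matches.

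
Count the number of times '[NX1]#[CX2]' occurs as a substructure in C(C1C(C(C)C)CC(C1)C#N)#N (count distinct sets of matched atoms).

2

[NX1]#[CX2] is the SMARTS for a nitrile: a nitrogen triple-bonded to a two-connected carbon.
The molecule carries 2 separate instances of a nitrile (-C#N) meeting every constraint; each maps to a distinct set of atoms, giving 2 matches.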